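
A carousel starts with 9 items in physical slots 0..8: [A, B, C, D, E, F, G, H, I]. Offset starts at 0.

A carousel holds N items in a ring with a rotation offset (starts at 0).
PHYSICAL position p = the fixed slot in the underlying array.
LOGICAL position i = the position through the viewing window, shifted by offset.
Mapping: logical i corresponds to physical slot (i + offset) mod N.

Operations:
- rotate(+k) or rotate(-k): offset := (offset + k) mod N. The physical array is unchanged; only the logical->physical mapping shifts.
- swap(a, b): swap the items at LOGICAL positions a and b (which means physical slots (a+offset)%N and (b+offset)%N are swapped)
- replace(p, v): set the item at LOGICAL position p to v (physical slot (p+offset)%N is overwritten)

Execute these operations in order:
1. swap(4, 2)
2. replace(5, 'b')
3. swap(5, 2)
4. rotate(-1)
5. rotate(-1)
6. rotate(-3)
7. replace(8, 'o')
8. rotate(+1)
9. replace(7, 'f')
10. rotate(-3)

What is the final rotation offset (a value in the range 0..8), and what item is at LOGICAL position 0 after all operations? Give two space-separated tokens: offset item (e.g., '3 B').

Answer: 2 b

Derivation:
After op 1 (swap(4, 2)): offset=0, physical=[A,B,E,D,C,F,G,H,I], logical=[A,B,E,D,C,F,G,H,I]
After op 2 (replace(5, 'b')): offset=0, physical=[A,B,E,D,C,b,G,H,I], logical=[A,B,E,D,C,b,G,H,I]
After op 3 (swap(5, 2)): offset=0, physical=[A,B,b,D,C,E,G,H,I], logical=[A,B,b,D,C,E,G,H,I]
After op 4 (rotate(-1)): offset=8, physical=[A,B,b,D,C,E,G,H,I], logical=[I,A,B,b,D,C,E,G,H]
After op 5 (rotate(-1)): offset=7, physical=[A,B,b,D,C,E,G,H,I], logical=[H,I,A,B,b,D,C,E,G]
After op 6 (rotate(-3)): offset=4, physical=[A,B,b,D,C,E,G,H,I], logical=[C,E,G,H,I,A,B,b,D]
After op 7 (replace(8, 'o')): offset=4, physical=[A,B,b,o,C,E,G,H,I], logical=[C,E,G,H,I,A,B,b,o]
After op 8 (rotate(+1)): offset=5, physical=[A,B,b,o,C,E,G,H,I], logical=[E,G,H,I,A,B,b,o,C]
After op 9 (replace(7, 'f')): offset=5, physical=[A,B,b,f,C,E,G,H,I], logical=[E,G,H,I,A,B,b,f,C]
After op 10 (rotate(-3)): offset=2, physical=[A,B,b,f,C,E,G,H,I], logical=[b,f,C,E,G,H,I,A,B]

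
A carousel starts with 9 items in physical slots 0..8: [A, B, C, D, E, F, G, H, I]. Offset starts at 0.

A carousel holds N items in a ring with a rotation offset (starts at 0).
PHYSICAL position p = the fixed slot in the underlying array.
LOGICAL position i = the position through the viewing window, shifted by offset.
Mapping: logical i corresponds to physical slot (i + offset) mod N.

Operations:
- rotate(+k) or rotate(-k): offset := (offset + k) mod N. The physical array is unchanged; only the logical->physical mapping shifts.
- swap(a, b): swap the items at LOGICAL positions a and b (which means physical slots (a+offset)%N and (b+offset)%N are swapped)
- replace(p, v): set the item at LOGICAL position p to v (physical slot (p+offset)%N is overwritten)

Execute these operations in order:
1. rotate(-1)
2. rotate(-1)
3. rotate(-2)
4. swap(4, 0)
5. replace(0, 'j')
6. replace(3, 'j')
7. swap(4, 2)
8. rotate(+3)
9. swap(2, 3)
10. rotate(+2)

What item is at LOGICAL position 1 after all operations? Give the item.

Answer: B

Derivation:
After op 1 (rotate(-1)): offset=8, physical=[A,B,C,D,E,F,G,H,I], logical=[I,A,B,C,D,E,F,G,H]
After op 2 (rotate(-1)): offset=7, physical=[A,B,C,D,E,F,G,H,I], logical=[H,I,A,B,C,D,E,F,G]
After op 3 (rotate(-2)): offset=5, physical=[A,B,C,D,E,F,G,H,I], logical=[F,G,H,I,A,B,C,D,E]
After op 4 (swap(4, 0)): offset=5, physical=[F,B,C,D,E,A,G,H,I], logical=[A,G,H,I,F,B,C,D,E]
After op 5 (replace(0, 'j')): offset=5, physical=[F,B,C,D,E,j,G,H,I], logical=[j,G,H,I,F,B,C,D,E]
After op 6 (replace(3, 'j')): offset=5, physical=[F,B,C,D,E,j,G,H,j], logical=[j,G,H,j,F,B,C,D,E]
After op 7 (swap(4, 2)): offset=5, physical=[H,B,C,D,E,j,G,F,j], logical=[j,G,F,j,H,B,C,D,E]
After op 8 (rotate(+3)): offset=8, physical=[H,B,C,D,E,j,G,F,j], logical=[j,H,B,C,D,E,j,G,F]
After op 9 (swap(2, 3)): offset=8, physical=[H,C,B,D,E,j,G,F,j], logical=[j,H,C,B,D,E,j,G,F]
After op 10 (rotate(+2)): offset=1, physical=[H,C,B,D,E,j,G,F,j], logical=[C,B,D,E,j,G,F,j,H]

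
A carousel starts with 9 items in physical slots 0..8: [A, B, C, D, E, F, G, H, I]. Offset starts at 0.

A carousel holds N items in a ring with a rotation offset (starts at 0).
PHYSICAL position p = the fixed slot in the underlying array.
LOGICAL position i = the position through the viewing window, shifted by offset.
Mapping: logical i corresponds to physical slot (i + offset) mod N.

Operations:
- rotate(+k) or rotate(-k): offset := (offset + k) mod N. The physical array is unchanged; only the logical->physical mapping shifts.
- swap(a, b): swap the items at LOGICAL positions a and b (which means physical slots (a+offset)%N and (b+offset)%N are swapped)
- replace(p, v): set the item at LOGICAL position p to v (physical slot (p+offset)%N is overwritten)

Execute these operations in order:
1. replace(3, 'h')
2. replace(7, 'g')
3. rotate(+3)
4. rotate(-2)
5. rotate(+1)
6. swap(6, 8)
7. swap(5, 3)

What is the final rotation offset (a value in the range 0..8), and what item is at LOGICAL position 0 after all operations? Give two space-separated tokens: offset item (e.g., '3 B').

After op 1 (replace(3, 'h')): offset=0, physical=[A,B,C,h,E,F,G,H,I], logical=[A,B,C,h,E,F,G,H,I]
After op 2 (replace(7, 'g')): offset=0, physical=[A,B,C,h,E,F,G,g,I], logical=[A,B,C,h,E,F,G,g,I]
After op 3 (rotate(+3)): offset=3, physical=[A,B,C,h,E,F,G,g,I], logical=[h,E,F,G,g,I,A,B,C]
After op 4 (rotate(-2)): offset=1, physical=[A,B,C,h,E,F,G,g,I], logical=[B,C,h,E,F,G,g,I,A]
After op 5 (rotate(+1)): offset=2, physical=[A,B,C,h,E,F,G,g,I], logical=[C,h,E,F,G,g,I,A,B]
After op 6 (swap(6, 8)): offset=2, physical=[A,I,C,h,E,F,G,g,B], logical=[C,h,E,F,G,g,B,A,I]
After op 7 (swap(5, 3)): offset=2, physical=[A,I,C,h,E,g,G,F,B], logical=[C,h,E,g,G,F,B,A,I]

Answer: 2 C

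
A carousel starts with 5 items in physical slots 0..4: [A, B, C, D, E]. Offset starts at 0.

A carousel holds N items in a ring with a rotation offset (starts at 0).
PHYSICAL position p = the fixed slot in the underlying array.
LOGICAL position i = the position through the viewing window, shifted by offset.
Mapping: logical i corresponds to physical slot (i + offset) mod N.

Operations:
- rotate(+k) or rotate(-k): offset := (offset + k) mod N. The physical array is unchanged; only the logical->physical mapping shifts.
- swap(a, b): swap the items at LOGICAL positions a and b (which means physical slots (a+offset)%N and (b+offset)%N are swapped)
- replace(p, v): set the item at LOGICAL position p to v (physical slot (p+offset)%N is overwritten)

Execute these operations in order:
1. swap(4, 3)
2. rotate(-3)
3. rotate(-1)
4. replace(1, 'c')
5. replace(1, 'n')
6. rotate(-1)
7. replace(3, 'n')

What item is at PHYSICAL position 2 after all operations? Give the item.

After op 1 (swap(4, 3)): offset=0, physical=[A,B,C,E,D], logical=[A,B,C,E,D]
After op 2 (rotate(-3)): offset=2, physical=[A,B,C,E,D], logical=[C,E,D,A,B]
After op 3 (rotate(-1)): offset=1, physical=[A,B,C,E,D], logical=[B,C,E,D,A]
After op 4 (replace(1, 'c')): offset=1, physical=[A,B,c,E,D], logical=[B,c,E,D,A]
After op 5 (replace(1, 'n')): offset=1, physical=[A,B,n,E,D], logical=[B,n,E,D,A]
After op 6 (rotate(-1)): offset=0, physical=[A,B,n,E,D], logical=[A,B,n,E,D]
After op 7 (replace(3, 'n')): offset=0, physical=[A,B,n,n,D], logical=[A,B,n,n,D]

Answer: n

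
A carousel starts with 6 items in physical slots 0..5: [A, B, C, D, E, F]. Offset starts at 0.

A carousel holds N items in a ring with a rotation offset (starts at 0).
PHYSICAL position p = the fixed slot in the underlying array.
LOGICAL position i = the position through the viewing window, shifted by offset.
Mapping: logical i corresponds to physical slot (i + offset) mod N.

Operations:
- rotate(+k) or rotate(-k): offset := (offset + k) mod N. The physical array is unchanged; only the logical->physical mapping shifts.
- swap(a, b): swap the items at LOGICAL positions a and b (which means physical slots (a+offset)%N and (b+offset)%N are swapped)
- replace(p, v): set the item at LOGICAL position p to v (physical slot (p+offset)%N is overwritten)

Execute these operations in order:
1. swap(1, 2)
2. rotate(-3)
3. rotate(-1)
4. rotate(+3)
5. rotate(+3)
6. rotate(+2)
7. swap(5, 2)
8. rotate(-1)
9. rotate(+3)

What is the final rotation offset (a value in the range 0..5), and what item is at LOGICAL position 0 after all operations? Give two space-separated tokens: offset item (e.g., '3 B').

Answer: 0 D

Derivation:
After op 1 (swap(1, 2)): offset=0, physical=[A,C,B,D,E,F], logical=[A,C,B,D,E,F]
After op 2 (rotate(-3)): offset=3, physical=[A,C,B,D,E,F], logical=[D,E,F,A,C,B]
After op 3 (rotate(-1)): offset=2, physical=[A,C,B,D,E,F], logical=[B,D,E,F,A,C]
After op 4 (rotate(+3)): offset=5, physical=[A,C,B,D,E,F], logical=[F,A,C,B,D,E]
After op 5 (rotate(+3)): offset=2, physical=[A,C,B,D,E,F], logical=[B,D,E,F,A,C]
After op 6 (rotate(+2)): offset=4, physical=[A,C,B,D,E,F], logical=[E,F,A,C,B,D]
After op 7 (swap(5, 2)): offset=4, physical=[D,C,B,A,E,F], logical=[E,F,D,C,B,A]
After op 8 (rotate(-1)): offset=3, physical=[D,C,B,A,E,F], logical=[A,E,F,D,C,B]
After op 9 (rotate(+3)): offset=0, physical=[D,C,B,A,E,F], logical=[D,C,B,A,E,F]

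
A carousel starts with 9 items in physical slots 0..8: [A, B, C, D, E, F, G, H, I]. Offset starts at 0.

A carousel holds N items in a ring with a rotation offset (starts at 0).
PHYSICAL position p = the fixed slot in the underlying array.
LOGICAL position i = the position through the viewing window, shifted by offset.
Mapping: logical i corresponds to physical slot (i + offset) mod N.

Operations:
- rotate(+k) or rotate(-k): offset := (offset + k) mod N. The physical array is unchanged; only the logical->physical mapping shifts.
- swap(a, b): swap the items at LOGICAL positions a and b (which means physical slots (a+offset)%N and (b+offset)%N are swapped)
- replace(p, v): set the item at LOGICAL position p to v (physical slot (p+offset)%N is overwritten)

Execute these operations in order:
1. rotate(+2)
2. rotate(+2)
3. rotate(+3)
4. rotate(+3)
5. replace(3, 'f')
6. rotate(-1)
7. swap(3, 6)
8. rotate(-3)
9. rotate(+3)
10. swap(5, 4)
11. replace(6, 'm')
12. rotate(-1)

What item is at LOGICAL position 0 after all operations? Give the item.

After op 1 (rotate(+2)): offset=2, physical=[A,B,C,D,E,F,G,H,I], logical=[C,D,E,F,G,H,I,A,B]
After op 2 (rotate(+2)): offset=4, physical=[A,B,C,D,E,F,G,H,I], logical=[E,F,G,H,I,A,B,C,D]
After op 3 (rotate(+3)): offset=7, physical=[A,B,C,D,E,F,G,H,I], logical=[H,I,A,B,C,D,E,F,G]
After op 4 (rotate(+3)): offset=1, physical=[A,B,C,D,E,F,G,H,I], logical=[B,C,D,E,F,G,H,I,A]
After op 5 (replace(3, 'f')): offset=1, physical=[A,B,C,D,f,F,G,H,I], logical=[B,C,D,f,F,G,H,I,A]
After op 6 (rotate(-1)): offset=0, physical=[A,B,C,D,f,F,G,H,I], logical=[A,B,C,D,f,F,G,H,I]
After op 7 (swap(3, 6)): offset=0, physical=[A,B,C,G,f,F,D,H,I], logical=[A,B,C,G,f,F,D,H,I]
After op 8 (rotate(-3)): offset=6, physical=[A,B,C,G,f,F,D,H,I], logical=[D,H,I,A,B,C,G,f,F]
After op 9 (rotate(+3)): offset=0, physical=[A,B,C,G,f,F,D,H,I], logical=[A,B,C,G,f,F,D,H,I]
After op 10 (swap(5, 4)): offset=0, physical=[A,B,C,G,F,f,D,H,I], logical=[A,B,C,G,F,f,D,H,I]
After op 11 (replace(6, 'm')): offset=0, physical=[A,B,C,G,F,f,m,H,I], logical=[A,B,C,G,F,f,m,H,I]
After op 12 (rotate(-1)): offset=8, physical=[A,B,C,G,F,f,m,H,I], logical=[I,A,B,C,G,F,f,m,H]

Answer: I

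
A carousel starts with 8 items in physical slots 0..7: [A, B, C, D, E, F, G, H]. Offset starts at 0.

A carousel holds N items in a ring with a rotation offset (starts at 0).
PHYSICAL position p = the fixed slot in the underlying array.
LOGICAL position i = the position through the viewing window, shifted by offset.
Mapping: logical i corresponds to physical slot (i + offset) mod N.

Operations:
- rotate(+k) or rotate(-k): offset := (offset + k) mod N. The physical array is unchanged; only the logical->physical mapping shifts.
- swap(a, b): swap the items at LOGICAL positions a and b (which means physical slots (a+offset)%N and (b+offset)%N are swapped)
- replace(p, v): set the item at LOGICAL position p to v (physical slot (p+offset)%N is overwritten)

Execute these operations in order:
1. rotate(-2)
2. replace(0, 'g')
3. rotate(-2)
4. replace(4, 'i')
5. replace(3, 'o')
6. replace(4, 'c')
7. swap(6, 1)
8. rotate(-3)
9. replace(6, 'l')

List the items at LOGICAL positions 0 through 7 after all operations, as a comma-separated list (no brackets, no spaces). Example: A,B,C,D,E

Answer: B,F,D,E,C,g,l,c

Derivation:
After op 1 (rotate(-2)): offset=6, physical=[A,B,C,D,E,F,G,H], logical=[G,H,A,B,C,D,E,F]
After op 2 (replace(0, 'g')): offset=6, physical=[A,B,C,D,E,F,g,H], logical=[g,H,A,B,C,D,E,F]
After op 3 (rotate(-2)): offset=4, physical=[A,B,C,D,E,F,g,H], logical=[E,F,g,H,A,B,C,D]
After op 4 (replace(4, 'i')): offset=4, physical=[i,B,C,D,E,F,g,H], logical=[E,F,g,H,i,B,C,D]
After op 5 (replace(3, 'o')): offset=4, physical=[i,B,C,D,E,F,g,o], logical=[E,F,g,o,i,B,C,D]
After op 6 (replace(4, 'c')): offset=4, physical=[c,B,C,D,E,F,g,o], logical=[E,F,g,o,c,B,C,D]
After op 7 (swap(6, 1)): offset=4, physical=[c,B,F,D,E,C,g,o], logical=[E,C,g,o,c,B,F,D]
After op 8 (rotate(-3)): offset=1, physical=[c,B,F,D,E,C,g,o], logical=[B,F,D,E,C,g,o,c]
After op 9 (replace(6, 'l')): offset=1, physical=[c,B,F,D,E,C,g,l], logical=[B,F,D,E,C,g,l,c]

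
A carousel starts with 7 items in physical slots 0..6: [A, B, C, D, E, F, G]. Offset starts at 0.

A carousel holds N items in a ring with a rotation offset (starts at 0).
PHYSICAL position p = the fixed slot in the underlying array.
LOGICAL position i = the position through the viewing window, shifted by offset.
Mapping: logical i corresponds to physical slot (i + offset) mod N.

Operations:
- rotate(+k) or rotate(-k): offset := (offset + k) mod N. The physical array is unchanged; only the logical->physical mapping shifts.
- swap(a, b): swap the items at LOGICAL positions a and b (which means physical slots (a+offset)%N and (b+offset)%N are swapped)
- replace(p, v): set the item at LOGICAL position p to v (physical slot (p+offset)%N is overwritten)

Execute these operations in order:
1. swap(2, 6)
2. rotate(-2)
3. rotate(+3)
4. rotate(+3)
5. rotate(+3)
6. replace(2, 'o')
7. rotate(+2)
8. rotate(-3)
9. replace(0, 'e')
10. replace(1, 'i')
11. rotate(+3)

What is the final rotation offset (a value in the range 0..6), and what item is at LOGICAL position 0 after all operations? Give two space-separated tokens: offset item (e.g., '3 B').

After op 1 (swap(2, 6)): offset=0, physical=[A,B,G,D,E,F,C], logical=[A,B,G,D,E,F,C]
After op 2 (rotate(-2)): offset=5, physical=[A,B,G,D,E,F,C], logical=[F,C,A,B,G,D,E]
After op 3 (rotate(+3)): offset=1, physical=[A,B,G,D,E,F,C], logical=[B,G,D,E,F,C,A]
After op 4 (rotate(+3)): offset=4, physical=[A,B,G,D,E,F,C], logical=[E,F,C,A,B,G,D]
After op 5 (rotate(+3)): offset=0, physical=[A,B,G,D,E,F,C], logical=[A,B,G,D,E,F,C]
After op 6 (replace(2, 'o')): offset=0, physical=[A,B,o,D,E,F,C], logical=[A,B,o,D,E,F,C]
After op 7 (rotate(+2)): offset=2, physical=[A,B,o,D,E,F,C], logical=[o,D,E,F,C,A,B]
After op 8 (rotate(-3)): offset=6, physical=[A,B,o,D,E,F,C], logical=[C,A,B,o,D,E,F]
After op 9 (replace(0, 'e')): offset=6, physical=[A,B,o,D,E,F,e], logical=[e,A,B,o,D,E,F]
After op 10 (replace(1, 'i')): offset=6, physical=[i,B,o,D,E,F,e], logical=[e,i,B,o,D,E,F]
After op 11 (rotate(+3)): offset=2, physical=[i,B,o,D,E,F,e], logical=[o,D,E,F,e,i,B]

Answer: 2 o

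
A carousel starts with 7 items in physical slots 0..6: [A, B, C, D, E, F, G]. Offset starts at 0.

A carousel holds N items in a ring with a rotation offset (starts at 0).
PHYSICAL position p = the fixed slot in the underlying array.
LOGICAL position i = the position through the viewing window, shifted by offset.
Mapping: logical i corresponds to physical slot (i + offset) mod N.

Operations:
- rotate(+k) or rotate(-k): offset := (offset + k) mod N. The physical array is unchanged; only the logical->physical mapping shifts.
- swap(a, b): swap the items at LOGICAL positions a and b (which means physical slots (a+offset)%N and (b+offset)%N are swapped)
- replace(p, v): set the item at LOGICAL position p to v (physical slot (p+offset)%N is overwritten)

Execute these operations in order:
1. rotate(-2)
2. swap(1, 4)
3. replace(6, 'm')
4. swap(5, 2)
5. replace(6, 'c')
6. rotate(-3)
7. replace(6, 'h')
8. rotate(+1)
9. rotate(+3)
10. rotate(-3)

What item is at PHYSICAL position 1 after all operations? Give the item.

Answer: h

Derivation:
After op 1 (rotate(-2)): offset=5, physical=[A,B,C,D,E,F,G], logical=[F,G,A,B,C,D,E]
After op 2 (swap(1, 4)): offset=5, physical=[A,B,G,D,E,F,C], logical=[F,C,A,B,G,D,E]
After op 3 (replace(6, 'm')): offset=5, physical=[A,B,G,D,m,F,C], logical=[F,C,A,B,G,D,m]
After op 4 (swap(5, 2)): offset=5, physical=[D,B,G,A,m,F,C], logical=[F,C,D,B,G,A,m]
After op 5 (replace(6, 'c')): offset=5, physical=[D,B,G,A,c,F,C], logical=[F,C,D,B,G,A,c]
After op 6 (rotate(-3)): offset=2, physical=[D,B,G,A,c,F,C], logical=[G,A,c,F,C,D,B]
After op 7 (replace(6, 'h')): offset=2, physical=[D,h,G,A,c,F,C], logical=[G,A,c,F,C,D,h]
After op 8 (rotate(+1)): offset=3, physical=[D,h,G,A,c,F,C], logical=[A,c,F,C,D,h,G]
After op 9 (rotate(+3)): offset=6, physical=[D,h,G,A,c,F,C], logical=[C,D,h,G,A,c,F]
After op 10 (rotate(-3)): offset=3, physical=[D,h,G,A,c,F,C], logical=[A,c,F,C,D,h,G]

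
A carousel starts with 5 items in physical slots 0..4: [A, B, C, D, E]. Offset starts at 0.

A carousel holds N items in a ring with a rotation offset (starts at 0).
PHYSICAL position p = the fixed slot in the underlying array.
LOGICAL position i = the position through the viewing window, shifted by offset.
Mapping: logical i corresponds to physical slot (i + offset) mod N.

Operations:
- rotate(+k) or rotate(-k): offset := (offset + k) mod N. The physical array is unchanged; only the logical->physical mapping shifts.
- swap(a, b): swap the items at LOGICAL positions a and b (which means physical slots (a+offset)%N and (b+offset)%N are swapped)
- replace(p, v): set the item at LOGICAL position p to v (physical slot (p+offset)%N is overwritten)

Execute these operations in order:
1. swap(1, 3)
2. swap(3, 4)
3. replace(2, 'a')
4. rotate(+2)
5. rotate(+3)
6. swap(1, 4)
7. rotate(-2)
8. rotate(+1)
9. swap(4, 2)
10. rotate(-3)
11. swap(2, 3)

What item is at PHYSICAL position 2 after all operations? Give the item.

Answer: a

Derivation:
After op 1 (swap(1, 3)): offset=0, physical=[A,D,C,B,E], logical=[A,D,C,B,E]
After op 2 (swap(3, 4)): offset=0, physical=[A,D,C,E,B], logical=[A,D,C,E,B]
After op 3 (replace(2, 'a')): offset=0, physical=[A,D,a,E,B], logical=[A,D,a,E,B]
After op 4 (rotate(+2)): offset=2, physical=[A,D,a,E,B], logical=[a,E,B,A,D]
After op 5 (rotate(+3)): offset=0, physical=[A,D,a,E,B], logical=[A,D,a,E,B]
After op 6 (swap(1, 4)): offset=0, physical=[A,B,a,E,D], logical=[A,B,a,E,D]
After op 7 (rotate(-2)): offset=3, physical=[A,B,a,E,D], logical=[E,D,A,B,a]
After op 8 (rotate(+1)): offset=4, physical=[A,B,a,E,D], logical=[D,A,B,a,E]
After op 9 (swap(4, 2)): offset=4, physical=[A,E,a,B,D], logical=[D,A,E,a,B]
After op 10 (rotate(-3)): offset=1, physical=[A,E,a,B,D], logical=[E,a,B,D,A]
After op 11 (swap(2, 3)): offset=1, physical=[A,E,a,D,B], logical=[E,a,D,B,A]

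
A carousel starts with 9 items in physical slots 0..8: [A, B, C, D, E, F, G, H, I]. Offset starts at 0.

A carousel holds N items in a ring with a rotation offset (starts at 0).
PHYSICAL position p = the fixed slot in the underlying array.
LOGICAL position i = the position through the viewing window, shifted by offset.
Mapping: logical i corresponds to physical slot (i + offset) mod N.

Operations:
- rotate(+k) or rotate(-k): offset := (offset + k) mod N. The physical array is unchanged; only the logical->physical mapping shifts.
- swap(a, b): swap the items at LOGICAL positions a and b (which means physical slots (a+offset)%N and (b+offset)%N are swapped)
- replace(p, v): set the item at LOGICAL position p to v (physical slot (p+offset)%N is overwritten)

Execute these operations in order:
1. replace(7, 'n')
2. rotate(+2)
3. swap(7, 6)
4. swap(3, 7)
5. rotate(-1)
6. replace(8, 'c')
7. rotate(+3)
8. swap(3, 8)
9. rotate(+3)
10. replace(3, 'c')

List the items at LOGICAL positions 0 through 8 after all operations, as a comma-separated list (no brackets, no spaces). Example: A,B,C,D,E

Answer: D,A,c,c,C,n,E,I,G

Derivation:
After op 1 (replace(7, 'n')): offset=0, physical=[A,B,C,D,E,F,G,n,I], logical=[A,B,C,D,E,F,G,n,I]
After op 2 (rotate(+2)): offset=2, physical=[A,B,C,D,E,F,G,n,I], logical=[C,D,E,F,G,n,I,A,B]
After op 3 (swap(7, 6)): offset=2, physical=[I,B,C,D,E,F,G,n,A], logical=[C,D,E,F,G,n,A,I,B]
After op 4 (swap(3, 7)): offset=2, physical=[F,B,C,D,E,I,G,n,A], logical=[C,D,E,I,G,n,A,F,B]
After op 5 (rotate(-1)): offset=1, physical=[F,B,C,D,E,I,G,n,A], logical=[B,C,D,E,I,G,n,A,F]
After op 6 (replace(8, 'c')): offset=1, physical=[c,B,C,D,E,I,G,n,A], logical=[B,C,D,E,I,G,n,A,c]
After op 7 (rotate(+3)): offset=4, physical=[c,B,C,D,E,I,G,n,A], logical=[E,I,G,n,A,c,B,C,D]
After op 8 (swap(3, 8)): offset=4, physical=[c,B,C,n,E,I,G,D,A], logical=[E,I,G,D,A,c,B,C,n]
After op 9 (rotate(+3)): offset=7, physical=[c,B,C,n,E,I,G,D,A], logical=[D,A,c,B,C,n,E,I,G]
After op 10 (replace(3, 'c')): offset=7, physical=[c,c,C,n,E,I,G,D,A], logical=[D,A,c,c,C,n,E,I,G]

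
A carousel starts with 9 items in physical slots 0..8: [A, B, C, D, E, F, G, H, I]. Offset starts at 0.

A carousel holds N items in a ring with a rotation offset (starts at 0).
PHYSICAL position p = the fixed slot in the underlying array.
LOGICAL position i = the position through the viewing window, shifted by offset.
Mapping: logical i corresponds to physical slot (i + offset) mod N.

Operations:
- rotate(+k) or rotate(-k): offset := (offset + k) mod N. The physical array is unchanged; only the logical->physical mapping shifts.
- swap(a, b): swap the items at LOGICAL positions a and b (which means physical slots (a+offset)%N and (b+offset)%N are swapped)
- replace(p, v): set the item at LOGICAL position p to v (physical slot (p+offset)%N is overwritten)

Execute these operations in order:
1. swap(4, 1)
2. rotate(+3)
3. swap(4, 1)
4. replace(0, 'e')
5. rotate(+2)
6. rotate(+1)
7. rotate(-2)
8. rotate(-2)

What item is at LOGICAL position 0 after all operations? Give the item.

After op 1 (swap(4, 1)): offset=0, physical=[A,E,C,D,B,F,G,H,I], logical=[A,E,C,D,B,F,G,H,I]
After op 2 (rotate(+3)): offset=3, physical=[A,E,C,D,B,F,G,H,I], logical=[D,B,F,G,H,I,A,E,C]
After op 3 (swap(4, 1)): offset=3, physical=[A,E,C,D,H,F,G,B,I], logical=[D,H,F,G,B,I,A,E,C]
After op 4 (replace(0, 'e')): offset=3, physical=[A,E,C,e,H,F,G,B,I], logical=[e,H,F,G,B,I,A,E,C]
After op 5 (rotate(+2)): offset=5, physical=[A,E,C,e,H,F,G,B,I], logical=[F,G,B,I,A,E,C,e,H]
After op 6 (rotate(+1)): offset=6, physical=[A,E,C,e,H,F,G,B,I], logical=[G,B,I,A,E,C,e,H,F]
After op 7 (rotate(-2)): offset=4, physical=[A,E,C,e,H,F,G,B,I], logical=[H,F,G,B,I,A,E,C,e]
After op 8 (rotate(-2)): offset=2, physical=[A,E,C,e,H,F,G,B,I], logical=[C,e,H,F,G,B,I,A,E]

Answer: C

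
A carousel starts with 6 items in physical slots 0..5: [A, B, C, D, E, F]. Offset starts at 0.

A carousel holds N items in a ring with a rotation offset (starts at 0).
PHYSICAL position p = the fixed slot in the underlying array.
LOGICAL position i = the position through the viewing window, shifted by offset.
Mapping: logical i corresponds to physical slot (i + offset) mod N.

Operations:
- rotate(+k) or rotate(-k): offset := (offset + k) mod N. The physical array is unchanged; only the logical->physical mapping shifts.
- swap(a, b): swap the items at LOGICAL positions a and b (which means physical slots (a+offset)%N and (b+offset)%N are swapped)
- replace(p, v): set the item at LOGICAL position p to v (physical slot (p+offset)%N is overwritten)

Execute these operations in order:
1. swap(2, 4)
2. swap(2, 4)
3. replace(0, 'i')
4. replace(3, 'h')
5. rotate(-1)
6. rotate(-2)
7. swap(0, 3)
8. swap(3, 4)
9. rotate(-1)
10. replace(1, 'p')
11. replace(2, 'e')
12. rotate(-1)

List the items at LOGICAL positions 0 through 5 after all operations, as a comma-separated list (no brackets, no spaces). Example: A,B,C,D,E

Answer: h,C,p,e,F,B

Derivation:
After op 1 (swap(2, 4)): offset=0, physical=[A,B,E,D,C,F], logical=[A,B,E,D,C,F]
After op 2 (swap(2, 4)): offset=0, physical=[A,B,C,D,E,F], logical=[A,B,C,D,E,F]
After op 3 (replace(0, 'i')): offset=0, physical=[i,B,C,D,E,F], logical=[i,B,C,D,E,F]
After op 4 (replace(3, 'h')): offset=0, physical=[i,B,C,h,E,F], logical=[i,B,C,h,E,F]
After op 5 (rotate(-1)): offset=5, physical=[i,B,C,h,E,F], logical=[F,i,B,C,h,E]
After op 6 (rotate(-2)): offset=3, physical=[i,B,C,h,E,F], logical=[h,E,F,i,B,C]
After op 7 (swap(0, 3)): offset=3, physical=[h,B,C,i,E,F], logical=[i,E,F,h,B,C]
After op 8 (swap(3, 4)): offset=3, physical=[B,h,C,i,E,F], logical=[i,E,F,B,h,C]
After op 9 (rotate(-1)): offset=2, physical=[B,h,C,i,E,F], logical=[C,i,E,F,B,h]
After op 10 (replace(1, 'p')): offset=2, physical=[B,h,C,p,E,F], logical=[C,p,E,F,B,h]
After op 11 (replace(2, 'e')): offset=2, physical=[B,h,C,p,e,F], logical=[C,p,e,F,B,h]
After op 12 (rotate(-1)): offset=1, physical=[B,h,C,p,e,F], logical=[h,C,p,e,F,B]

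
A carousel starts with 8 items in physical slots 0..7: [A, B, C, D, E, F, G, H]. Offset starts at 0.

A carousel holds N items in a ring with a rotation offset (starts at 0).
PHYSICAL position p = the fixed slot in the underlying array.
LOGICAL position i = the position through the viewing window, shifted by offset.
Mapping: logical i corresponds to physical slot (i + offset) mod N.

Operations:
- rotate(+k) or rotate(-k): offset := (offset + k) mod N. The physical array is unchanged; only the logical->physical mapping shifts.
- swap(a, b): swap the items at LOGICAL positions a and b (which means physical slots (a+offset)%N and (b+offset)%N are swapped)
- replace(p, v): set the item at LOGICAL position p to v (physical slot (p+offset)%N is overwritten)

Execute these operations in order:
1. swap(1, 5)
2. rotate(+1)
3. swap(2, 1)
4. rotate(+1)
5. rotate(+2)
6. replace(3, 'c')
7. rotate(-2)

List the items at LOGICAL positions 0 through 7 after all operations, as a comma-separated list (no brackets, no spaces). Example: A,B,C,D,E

Answer: D,C,E,B,G,c,A,F

Derivation:
After op 1 (swap(1, 5)): offset=0, physical=[A,F,C,D,E,B,G,H], logical=[A,F,C,D,E,B,G,H]
After op 2 (rotate(+1)): offset=1, physical=[A,F,C,D,E,B,G,H], logical=[F,C,D,E,B,G,H,A]
After op 3 (swap(2, 1)): offset=1, physical=[A,F,D,C,E,B,G,H], logical=[F,D,C,E,B,G,H,A]
After op 4 (rotate(+1)): offset=2, physical=[A,F,D,C,E,B,G,H], logical=[D,C,E,B,G,H,A,F]
After op 5 (rotate(+2)): offset=4, physical=[A,F,D,C,E,B,G,H], logical=[E,B,G,H,A,F,D,C]
After op 6 (replace(3, 'c')): offset=4, physical=[A,F,D,C,E,B,G,c], logical=[E,B,G,c,A,F,D,C]
After op 7 (rotate(-2)): offset=2, physical=[A,F,D,C,E,B,G,c], logical=[D,C,E,B,G,c,A,F]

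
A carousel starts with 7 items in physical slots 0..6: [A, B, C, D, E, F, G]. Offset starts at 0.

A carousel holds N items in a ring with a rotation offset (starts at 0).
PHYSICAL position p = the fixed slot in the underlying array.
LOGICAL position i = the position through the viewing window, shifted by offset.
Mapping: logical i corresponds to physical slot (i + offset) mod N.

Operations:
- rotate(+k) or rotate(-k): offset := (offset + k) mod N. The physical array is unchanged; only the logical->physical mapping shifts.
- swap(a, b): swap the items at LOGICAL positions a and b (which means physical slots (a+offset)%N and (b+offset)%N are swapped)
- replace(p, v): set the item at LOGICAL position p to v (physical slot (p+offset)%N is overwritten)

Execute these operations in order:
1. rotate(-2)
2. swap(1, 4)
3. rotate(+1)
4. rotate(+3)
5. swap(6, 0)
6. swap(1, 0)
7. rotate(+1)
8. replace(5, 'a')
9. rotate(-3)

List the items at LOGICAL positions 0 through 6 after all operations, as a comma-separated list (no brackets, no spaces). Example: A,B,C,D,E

Answer: A,a,D,B,E,F,C

Derivation:
After op 1 (rotate(-2)): offset=5, physical=[A,B,C,D,E,F,G], logical=[F,G,A,B,C,D,E]
After op 2 (swap(1, 4)): offset=5, physical=[A,B,G,D,E,F,C], logical=[F,C,A,B,G,D,E]
After op 3 (rotate(+1)): offset=6, physical=[A,B,G,D,E,F,C], logical=[C,A,B,G,D,E,F]
After op 4 (rotate(+3)): offset=2, physical=[A,B,G,D,E,F,C], logical=[G,D,E,F,C,A,B]
After op 5 (swap(6, 0)): offset=2, physical=[A,G,B,D,E,F,C], logical=[B,D,E,F,C,A,G]
After op 6 (swap(1, 0)): offset=2, physical=[A,G,D,B,E,F,C], logical=[D,B,E,F,C,A,G]
After op 7 (rotate(+1)): offset=3, physical=[A,G,D,B,E,F,C], logical=[B,E,F,C,A,G,D]
After op 8 (replace(5, 'a')): offset=3, physical=[A,a,D,B,E,F,C], logical=[B,E,F,C,A,a,D]
After op 9 (rotate(-3)): offset=0, physical=[A,a,D,B,E,F,C], logical=[A,a,D,B,E,F,C]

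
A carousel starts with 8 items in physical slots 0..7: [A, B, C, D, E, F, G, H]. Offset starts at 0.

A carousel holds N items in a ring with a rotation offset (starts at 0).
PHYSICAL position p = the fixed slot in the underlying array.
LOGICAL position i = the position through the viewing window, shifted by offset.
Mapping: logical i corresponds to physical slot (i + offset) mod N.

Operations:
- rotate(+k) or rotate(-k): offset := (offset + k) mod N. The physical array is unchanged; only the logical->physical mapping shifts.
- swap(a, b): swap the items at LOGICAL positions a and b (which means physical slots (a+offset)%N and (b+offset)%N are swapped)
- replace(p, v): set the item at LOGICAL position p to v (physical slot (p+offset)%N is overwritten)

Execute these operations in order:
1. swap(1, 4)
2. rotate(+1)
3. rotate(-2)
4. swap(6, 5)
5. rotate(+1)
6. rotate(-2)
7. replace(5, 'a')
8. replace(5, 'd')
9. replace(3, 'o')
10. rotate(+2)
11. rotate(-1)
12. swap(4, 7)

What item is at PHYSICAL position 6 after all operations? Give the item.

After op 1 (swap(1, 4)): offset=0, physical=[A,E,C,D,B,F,G,H], logical=[A,E,C,D,B,F,G,H]
After op 2 (rotate(+1)): offset=1, physical=[A,E,C,D,B,F,G,H], logical=[E,C,D,B,F,G,H,A]
After op 3 (rotate(-2)): offset=7, physical=[A,E,C,D,B,F,G,H], logical=[H,A,E,C,D,B,F,G]
After op 4 (swap(6, 5)): offset=7, physical=[A,E,C,D,F,B,G,H], logical=[H,A,E,C,D,F,B,G]
After op 5 (rotate(+1)): offset=0, physical=[A,E,C,D,F,B,G,H], logical=[A,E,C,D,F,B,G,H]
After op 6 (rotate(-2)): offset=6, physical=[A,E,C,D,F,B,G,H], logical=[G,H,A,E,C,D,F,B]
After op 7 (replace(5, 'a')): offset=6, physical=[A,E,C,a,F,B,G,H], logical=[G,H,A,E,C,a,F,B]
After op 8 (replace(5, 'd')): offset=6, physical=[A,E,C,d,F,B,G,H], logical=[G,H,A,E,C,d,F,B]
After op 9 (replace(3, 'o')): offset=6, physical=[A,o,C,d,F,B,G,H], logical=[G,H,A,o,C,d,F,B]
After op 10 (rotate(+2)): offset=0, physical=[A,o,C,d,F,B,G,H], logical=[A,o,C,d,F,B,G,H]
After op 11 (rotate(-1)): offset=7, physical=[A,o,C,d,F,B,G,H], logical=[H,A,o,C,d,F,B,G]
After op 12 (swap(4, 7)): offset=7, physical=[A,o,C,G,F,B,d,H], logical=[H,A,o,C,G,F,B,d]

Answer: d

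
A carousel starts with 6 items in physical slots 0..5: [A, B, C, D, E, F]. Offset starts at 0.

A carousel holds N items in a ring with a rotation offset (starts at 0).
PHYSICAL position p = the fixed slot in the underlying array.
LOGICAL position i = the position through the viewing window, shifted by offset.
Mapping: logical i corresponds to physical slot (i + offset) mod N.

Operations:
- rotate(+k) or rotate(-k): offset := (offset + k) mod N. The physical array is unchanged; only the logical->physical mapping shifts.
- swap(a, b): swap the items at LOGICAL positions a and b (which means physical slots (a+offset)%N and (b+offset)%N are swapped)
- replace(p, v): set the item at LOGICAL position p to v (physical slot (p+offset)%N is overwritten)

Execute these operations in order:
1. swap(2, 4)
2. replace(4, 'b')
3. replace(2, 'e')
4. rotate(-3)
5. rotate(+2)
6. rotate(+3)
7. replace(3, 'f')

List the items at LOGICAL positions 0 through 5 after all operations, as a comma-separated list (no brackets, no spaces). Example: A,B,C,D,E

Answer: e,D,b,f,A,B

Derivation:
After op 1 (swap(2, 4)): offset=0, physical=[A,B,E,D,C,F], logical=[A,B,E,D,C,F]
After op 2 (replace(4, 'b')): offset=0, physical=[A,B,E,D,b,F], logical=[A,B,E,D,b,F]
After op 3 (replace(2, 'e')): offset=0, physical=[A,B,e,D,b,F], logical=[A,B,e,D,b,F]
After op 4 (rotate(-3)): offset=3, physical=[A,B,e,D,b,F], logical=[D,b,F,A,B,e]
After op 5 (rotate(+2)): offset=5, physical=[A,B,e,D,b,F], logical=[F,A,B,e,D,b]
After op 6 (rotate(+3)): offset=2, physical=[A,B,e,D,b,F], logical=[e,D,b,F,A,B]
After op 7 (replace(3, 'f')): offset=2, physical=[A,B,e,D,b,f], logical=[e,D,b,f,A,B]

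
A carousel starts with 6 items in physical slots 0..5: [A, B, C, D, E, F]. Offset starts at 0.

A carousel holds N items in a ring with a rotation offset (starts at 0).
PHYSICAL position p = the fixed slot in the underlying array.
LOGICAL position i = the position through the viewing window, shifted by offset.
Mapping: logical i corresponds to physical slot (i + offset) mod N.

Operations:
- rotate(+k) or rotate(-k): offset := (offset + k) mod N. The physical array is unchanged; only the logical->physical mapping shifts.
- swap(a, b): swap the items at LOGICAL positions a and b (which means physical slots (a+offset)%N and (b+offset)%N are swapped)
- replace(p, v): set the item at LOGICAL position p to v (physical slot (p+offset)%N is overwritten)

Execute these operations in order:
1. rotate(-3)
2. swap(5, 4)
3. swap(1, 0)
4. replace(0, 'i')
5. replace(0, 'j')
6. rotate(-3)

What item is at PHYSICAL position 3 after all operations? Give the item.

Answer: j

Derivation:
After op 1 (rotate(-3)): offset=3, physical=[A,B,C,D,E,F], logical=[D,E,F,A,B,C]
After op 2 (swap(5, 4)): offset=3, physical=[A,C,B,D,E,F], logical=[D,E,F,A,C,B]
After op 3 (swap(1, 0)): offset=3, physical=[A,C,B,E,D,F], logical=[E,D,F,A,C,B]
After op 4 (replace(0, 'i')): offset=3, physical=[A,C,B,i,D,F], logical=[i,D,F,A,C,B]
After op 5 (replace(0, 'j')): offset=3, physical=[A,C,B,j,D,F], logical=[j,D,F,A,C,B]
After op 6 (rotate(-3)): offset=0, physical=[A,C,B,j,D,F], logical=[A,C,B,j,D,F]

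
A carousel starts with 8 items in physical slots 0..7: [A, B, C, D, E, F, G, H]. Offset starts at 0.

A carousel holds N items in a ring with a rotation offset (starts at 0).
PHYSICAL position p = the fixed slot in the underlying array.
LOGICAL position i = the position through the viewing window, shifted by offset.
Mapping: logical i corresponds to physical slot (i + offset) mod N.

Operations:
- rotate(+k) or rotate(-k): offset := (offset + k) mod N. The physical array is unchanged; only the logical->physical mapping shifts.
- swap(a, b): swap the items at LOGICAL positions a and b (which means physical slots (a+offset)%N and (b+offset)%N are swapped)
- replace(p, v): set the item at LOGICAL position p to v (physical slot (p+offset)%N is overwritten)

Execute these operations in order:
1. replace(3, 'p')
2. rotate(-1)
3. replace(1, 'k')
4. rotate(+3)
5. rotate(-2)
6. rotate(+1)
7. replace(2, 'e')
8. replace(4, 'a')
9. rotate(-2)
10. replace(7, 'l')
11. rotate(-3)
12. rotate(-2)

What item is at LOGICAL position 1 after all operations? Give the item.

After op 1 (replace(3, 'p')): offset=0, physical=[A,B,C,p,E,F,G,H], logical=[A,B,C,p,E,F,G,H]
After op 2 (rotate(-1)): offset=7, physical=[A,B,C,p,E,F,G,H], logical=[H,A,B,C,p,E,F,G]
After op 3 (replace(1, 'k')): offset=7, physical=[k,B,C,p,E,F,G,H], logical=[H,k,B,C,p,E,F,G]
After op 4 (rotate(+3)): offset=2, physical=[k,B,C,p,E,F,G,H], logical=[C,p,E,F,G,H,k,B]
After op 5 (rotate(-2)): offset=0, physical=[k,B,C,p,E,F,G,H], logical=[k,B,C,p,E,F,G,H]
After op 6 (rotate(+1)): offset=1, physical=[k,B,C,p,E,F,G,H], logical=[B,C,p,E,F,G,H,k]
After op 7 (replace(2, 'e')): offset=1, physical=[k,B,C,e,E,F,G,H], logical=[B,C,e,E,F,G,H,k]
After op 8 (replace(4, 'a')): offset=1, physical=[k,B,C,e,E,a,G,H], logical=[B,C,e,E,a,G,H,k]
After op 9 (rotate(-2)): offset=7, physical=[k,B,C,e,E,a,G,H], logical=[H,k,B,C,e,E,a,G]
After op 10 (replace(7, 'l')): offset=7, physical=[k,B,C,e,E,a,l,H], logical=[H,k,B,C,e,E,a,l]
After op 11 (rotate(-3)): offset=4, physical=[k,B,C,e,E,a,l,H], logical=[E,a,l,H,k,B,C,e]
After op 12 (rotate(-2)): offset=2, physical=[k,B,C,e,E,a,l,H], logical=[C,e,E,a,l,H,k,B]

Answer: e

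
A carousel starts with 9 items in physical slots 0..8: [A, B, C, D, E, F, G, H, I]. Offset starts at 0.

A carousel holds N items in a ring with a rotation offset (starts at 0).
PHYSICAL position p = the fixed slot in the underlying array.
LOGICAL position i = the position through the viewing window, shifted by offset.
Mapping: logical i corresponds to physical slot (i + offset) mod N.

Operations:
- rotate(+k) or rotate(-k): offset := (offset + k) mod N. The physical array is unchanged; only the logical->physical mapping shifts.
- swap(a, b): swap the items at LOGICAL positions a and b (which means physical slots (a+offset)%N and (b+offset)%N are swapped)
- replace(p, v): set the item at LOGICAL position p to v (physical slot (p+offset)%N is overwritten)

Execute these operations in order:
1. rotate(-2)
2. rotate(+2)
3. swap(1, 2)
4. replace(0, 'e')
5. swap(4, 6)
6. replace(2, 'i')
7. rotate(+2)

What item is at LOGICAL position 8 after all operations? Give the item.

After op 1 (rotate(-2)): offset=7, physical=[A,B,C,D,E,F,G,H,I], logical=[H,I,A,B,C,D,E,F,G]
After op 2 (rotate(+2)): offset=0, physical=[A,B,C,D,E,F,G,H,I], logical=[A,B,C,D,E,F,G,H,I]
After op 3 (swap(1, 2)): offset=0, physical=[A,C,B,D,E,F,G,H,I], logical=[A,C,B,D,E,F,G,H,I]
After op 4 (replace(0, 'e')): offset=0, physical=[e,C,B,D,E,F,G,H,I], logical=[e,C,B,D,E,F,G,H,I]
After op 5 (swap(4, 6)): offset=0, physical=[e,C,B,D,G,F,E,H,I], logical=[e,C,B,D,G,F,E,H,I]
After op 6 (replace(2, 'i')): offset=0, physical=[e,C,i,D,G,F,E,H,I], logical=[e,C,i,D,G,F,E,H,I]
After op 7 (rotate(+2)): offset=2, physical=[e,C,i,D,G,F,E,H,I], logical=[i,D,G,F,E,H,I,e,C]

Answer: C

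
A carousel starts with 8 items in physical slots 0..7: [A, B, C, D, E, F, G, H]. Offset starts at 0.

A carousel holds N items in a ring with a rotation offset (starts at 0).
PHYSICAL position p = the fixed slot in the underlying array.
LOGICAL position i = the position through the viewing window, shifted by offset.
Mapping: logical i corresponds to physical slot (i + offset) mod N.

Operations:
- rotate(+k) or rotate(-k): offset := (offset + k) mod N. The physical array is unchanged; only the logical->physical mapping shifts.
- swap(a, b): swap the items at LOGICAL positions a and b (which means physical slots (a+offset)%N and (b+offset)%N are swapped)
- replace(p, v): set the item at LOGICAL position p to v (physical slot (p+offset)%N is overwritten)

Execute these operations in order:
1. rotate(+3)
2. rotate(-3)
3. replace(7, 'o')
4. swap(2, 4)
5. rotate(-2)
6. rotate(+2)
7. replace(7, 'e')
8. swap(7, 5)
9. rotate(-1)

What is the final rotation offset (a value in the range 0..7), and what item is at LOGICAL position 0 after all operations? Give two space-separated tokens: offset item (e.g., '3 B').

Answer: 7 F

Derivation:
After op 1 (rotate(+3)): offset=3, physical=[A,B,C,D,E,F,G,H], logical=[D,E,F,G,H,A,B,C]
After op 2 (rotate(-3)): offset=0, physical=[A,B,C,D,E,F,G,H], logical=[A,B,C,D,E,F,G,H]
After op 3 (replace(7, 'o')): offset=0, physical=[A,B,C,D,E,F,G,o], logical=[A,B,C,D,E,F,G,o]
After op 4 (swap(2, 4)): offset=0, physical=[A,B,E,D,C,F,G,o], logical=[A,B,E,D,C,F,G,o]
After op 5 (rotate(-2)): offset=6, physical=[A,B,E,D,C,F,G,o], logical=[G,o,A,B,E,D,C,F]
After op 6 (rotate(+2)): offset=0, physical=[A,B,E,D,C,F,G,o], logical=[A,B,E,D,C,F,G,o]
After op 7 (replace(7, 'e')): offset=0, physical=[A,B,E,D,C,F,G,e], logical=[A,B,E,D,C,F,G,e]
After op 8 (swap(7, 5)): offset=0, physical=[A,B,E,D,C,e,G,F], logical=[A,B,E,D,C,e,G,F]
After op 9 (rotate(-1)): offset=7, physical=[A,B,E,D,C,e,G,F], logical=[F,A,B,E,D,C,e,G]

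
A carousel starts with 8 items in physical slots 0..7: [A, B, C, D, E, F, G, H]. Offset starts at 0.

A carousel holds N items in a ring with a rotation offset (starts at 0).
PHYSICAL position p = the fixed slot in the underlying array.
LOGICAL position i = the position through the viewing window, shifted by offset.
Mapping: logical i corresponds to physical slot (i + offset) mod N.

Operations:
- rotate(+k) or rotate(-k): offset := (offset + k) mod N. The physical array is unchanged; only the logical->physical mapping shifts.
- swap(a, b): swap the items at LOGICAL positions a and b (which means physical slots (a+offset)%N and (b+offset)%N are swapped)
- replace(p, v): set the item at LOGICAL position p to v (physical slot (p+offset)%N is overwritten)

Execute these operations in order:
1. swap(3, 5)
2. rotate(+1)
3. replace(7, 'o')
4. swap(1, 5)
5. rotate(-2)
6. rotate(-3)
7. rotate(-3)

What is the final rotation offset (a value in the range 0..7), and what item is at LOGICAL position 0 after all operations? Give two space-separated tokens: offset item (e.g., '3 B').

After op 1 (swap(3, 5)): offset=0, physical=[A,B,C,F,E,D,G,H], logical=[A,B,C,F,E,D,G,H]
After op 2 (rotate(+1)): offset=1, physical=[A,B,C,F,E,D,G,H], logical=[B,C,F,E,D,G,H,A]
After op 3 (replace(7, 'o')): offset=1, physical=[o,B,C,F,E,D,G,H], logical=[B,C,F,E,D,G,H,o]
After op 4 (swap(1, 5)): offset=1, physical=[o,B,G,F,E,D,C,H], logical=[B,G,F,E,D,C,H,o]
After op 5 (rotate(-2)): offset=7, physical=[o,B,G,F,E,D,C,H], logical=[H,o,B,G,F,E,D,C]
After op 6 (rotate(-3)): offset=4, physical=[o,B,G,F,E,D,C,H], logical=[E,D,C,H,o,B,G,F]
After op 7 (rotate(-3)): offset=1, physical=[o,B,G,F,E,D,C,H], logical=[B,G,F,E,D,C,H,o]

Answer: 1 B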